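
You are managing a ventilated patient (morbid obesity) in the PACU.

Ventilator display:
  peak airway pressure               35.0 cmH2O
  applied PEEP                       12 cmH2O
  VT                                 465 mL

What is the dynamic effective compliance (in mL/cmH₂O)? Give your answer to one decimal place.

20.2

Dynamic compliance = Vt / (PIP − PEEP) = 465 / (35.0 − 12) = 465 / 23.0 = 20.217 mL/cmH2O.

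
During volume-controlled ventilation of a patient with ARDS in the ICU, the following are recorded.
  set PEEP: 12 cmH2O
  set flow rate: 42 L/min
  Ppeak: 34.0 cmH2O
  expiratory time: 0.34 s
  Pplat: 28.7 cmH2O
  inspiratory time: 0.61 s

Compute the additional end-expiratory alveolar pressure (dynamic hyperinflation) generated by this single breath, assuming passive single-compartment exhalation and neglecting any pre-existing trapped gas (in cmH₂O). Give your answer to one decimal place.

2.9

Flow: 42 L/min ÷ 60 = 0.7 L/s.
Vt = flow × Ti = 0.7 L/s × 0.61 s × 1000 mL/L = 427.0 mL.
R = (PIP − Pplat)/V̇ = (34.0 − 28.7) / 0.7 = 5.3/0.7 = 7.571 cmH2O·s/L.
C = Vt/(Pplat − PEEP) = 427.0 / (28.7 − 12) = 427.0/16.7 = 25.569 mL/cmH2O.
τ = R × C = 7.571 × 0.02557 L/cmH2O = 0.1936 s.
Fraction remaining = e^(−Te/τ) = e^(−0.34/0.1936) = 0.1727; trapped volume = 427.0 × 0.1727 = 73.743 mL.
Additional alveolar pressure from trapping ≈ V_trapped / C = 73.743 / 25.569 = 2.884 cmH2O.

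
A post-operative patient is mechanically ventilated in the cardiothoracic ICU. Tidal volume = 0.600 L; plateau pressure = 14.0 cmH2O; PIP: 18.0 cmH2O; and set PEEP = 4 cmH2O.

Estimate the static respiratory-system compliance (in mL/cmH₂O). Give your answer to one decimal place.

Cstat = Vt / (Pplat − PEEP) = 600 / (14.0 − 4) = 600 / 10.0 = 60.0 mL/cmH2O.

60.0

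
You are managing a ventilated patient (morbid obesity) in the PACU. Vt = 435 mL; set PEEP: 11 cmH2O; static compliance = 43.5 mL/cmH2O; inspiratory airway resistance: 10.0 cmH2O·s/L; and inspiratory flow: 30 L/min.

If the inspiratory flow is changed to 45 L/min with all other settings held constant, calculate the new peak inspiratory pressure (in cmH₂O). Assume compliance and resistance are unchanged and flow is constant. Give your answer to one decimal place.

28.5

Flow: 30 L/min ÷ 60 = 0.5 L/s.
New flow: 45 L/min ÷ 60 = 0.75 L/s.
PIP = Vt/C + R·V̇ + PEEP (constant-flow equation of motion).
Only the resistive term changes: ΔPIP = R × ΔV̇ = 10.0 × (0.75 − 0.5) = 10.0 × 0.25 = 2.5 cmH2O.
Original PIP = 435/43.5 + 10.0×0.5 + 11 = 26.0 cmH2O; new PIP = 26.0 + (2.5) = 28.5 cmH2O.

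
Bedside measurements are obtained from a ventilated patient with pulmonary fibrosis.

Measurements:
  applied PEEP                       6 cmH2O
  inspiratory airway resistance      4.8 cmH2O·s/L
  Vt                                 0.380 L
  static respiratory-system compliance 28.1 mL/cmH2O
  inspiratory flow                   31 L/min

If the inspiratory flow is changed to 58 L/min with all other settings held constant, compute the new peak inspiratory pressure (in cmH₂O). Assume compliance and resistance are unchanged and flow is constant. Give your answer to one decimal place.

Flow: 31 L/min ÷ 60 = 0.5167 L/s.
New flow: 58 L/min ÷ 60 = 0.9667 L/s.
PIP = Vt/C + R·V̇ + PEEP (constant-flow equation of motion).
Only the resistive term changes: ΔPIP = R × ΔV̇ = 4.8 × (0.9667 − 0.5167) = 4.8 × 0.45 = 2.16 cmH2O.
Original PIP = 380/28.1 + 4.8×0.5167 + 6 = 22.003 cmH2O; new PIP = 22.003 + (2.16) = 24.163 cmH2O.

24.2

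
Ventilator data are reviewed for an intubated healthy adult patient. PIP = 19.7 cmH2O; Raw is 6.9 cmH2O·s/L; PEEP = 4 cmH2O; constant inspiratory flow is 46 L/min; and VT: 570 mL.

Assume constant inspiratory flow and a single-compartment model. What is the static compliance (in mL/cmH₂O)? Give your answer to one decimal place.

Flow: 46 L/min ÷ 60 = 0.7667 L/s.
Equation of motion (constant flow): PIP = Vt/C + R·V̇ + PEEP.
Vt/C = PIP − R·V̇ − PEEP = 19.7 − 6.9×0.7667 − 4 = 19.7 − 5.29 − 4 = 10.41 cmH2O.
C = Vt / 10.41 = 570 / 10.41 = 54.755 mL/cmH2O.

54.8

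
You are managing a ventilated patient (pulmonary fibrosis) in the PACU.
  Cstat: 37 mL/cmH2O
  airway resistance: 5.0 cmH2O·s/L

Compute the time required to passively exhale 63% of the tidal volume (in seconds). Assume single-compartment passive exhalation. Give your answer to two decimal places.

0.18

τ = R × C = 5.0 × 37 mL/cmH2O = 5.0 × 0.037 L/cmH2O = 0.185 s.
Exhaled fraction f = 1 − e^(−t/τ) → t = −τ·ln(1 − f) = −0.185·ln(0.37) = 0.1839 s.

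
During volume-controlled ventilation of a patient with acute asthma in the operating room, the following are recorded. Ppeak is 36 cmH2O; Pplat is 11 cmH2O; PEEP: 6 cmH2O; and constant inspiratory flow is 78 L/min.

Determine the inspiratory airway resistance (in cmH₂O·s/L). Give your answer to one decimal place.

19.2

Flow: 78 L/min ÷ 60 = 1.3 L/s.
Raw = (PIP − Pplat) / flow = (36 − 11) / 1.3 = 25.0 / 1.3 = 19.231 cmH2O·s/L.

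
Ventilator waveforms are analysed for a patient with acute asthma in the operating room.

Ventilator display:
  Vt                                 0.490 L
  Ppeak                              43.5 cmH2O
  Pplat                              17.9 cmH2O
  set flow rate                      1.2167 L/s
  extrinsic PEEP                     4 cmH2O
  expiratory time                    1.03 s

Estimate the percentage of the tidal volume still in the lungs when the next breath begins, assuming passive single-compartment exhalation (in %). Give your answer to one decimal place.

24.9

R = (PIP − Pplat)/V̇ = (43.5 − 17.9) / 1.2167 = 25.6/1.2167 = 21.041 cmH2O·s/L.
C = Vt/(Pplat − PEEP) = 490.0 / (17.9 − 4) = 490.0/13.9 = 35.252 mL/cmH2O.
τ = R × C = 21.041 × 0.03525 L/cmH2O = 0.7417 s.
Fraction remaining at end-expiration = e^(−Te/τ) = e^(−1.03/0.7417) = 0.2494 → 24.94%.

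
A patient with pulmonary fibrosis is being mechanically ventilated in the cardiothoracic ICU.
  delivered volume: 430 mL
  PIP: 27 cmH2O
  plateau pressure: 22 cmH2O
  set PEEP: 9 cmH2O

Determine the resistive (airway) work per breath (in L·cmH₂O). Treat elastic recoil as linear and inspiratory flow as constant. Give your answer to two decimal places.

2.15

With constant inspiratory flow the resistive pressure is constant at PIP − Pplat = 27 − 22 = 5.0 cmH2O, so resistive work = 5.0 × 0.430 = 2.15 L·cmH2O.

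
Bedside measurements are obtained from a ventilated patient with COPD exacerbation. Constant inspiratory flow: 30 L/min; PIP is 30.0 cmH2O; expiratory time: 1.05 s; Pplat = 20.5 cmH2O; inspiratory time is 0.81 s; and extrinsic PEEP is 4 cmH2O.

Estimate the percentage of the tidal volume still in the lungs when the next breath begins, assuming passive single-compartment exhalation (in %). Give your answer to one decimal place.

10.5

Flow: 30 L/min ÷ 60 = 0.5 L/s.
Vt = flow × Ti = 0.5 L/s × 0.81 s × 1000 mL/L = 405.0 mL.
R = (PIP − Pplat)/V̇ = (30.0 − 20.5) / 0.5 = 9.5/0.5 = 19.0 cmH2O·s/L.
C = Vt/(Pplat − PEEP) = 405.0 / (20.5 − 4) = 405.0/16.5 = 24.545 mL/cmH2O.
τ = R × C = 19.0 × 0.02455 L/cmH2O = 0.4665 s.
Fraction remaining at end-expiration = e^(−Te/τ) = e^(−1.05/0.4665) = 0.1053 → 10.53%.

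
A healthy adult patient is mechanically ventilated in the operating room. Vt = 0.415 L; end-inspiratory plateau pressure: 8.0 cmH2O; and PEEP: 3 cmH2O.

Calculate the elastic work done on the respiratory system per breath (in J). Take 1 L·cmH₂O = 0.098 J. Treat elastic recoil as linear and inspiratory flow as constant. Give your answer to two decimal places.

0.10

Elastic work ≈ ½ × (Pplat − PEEP) × Vt = 0.5 × (8.0 − 3) × 0.415 L = 0.5 × 5.0 × 0.415 = 1.038 L·cmH2O.
× 0.098 J/(L·cmH2O) → 0.1017 J.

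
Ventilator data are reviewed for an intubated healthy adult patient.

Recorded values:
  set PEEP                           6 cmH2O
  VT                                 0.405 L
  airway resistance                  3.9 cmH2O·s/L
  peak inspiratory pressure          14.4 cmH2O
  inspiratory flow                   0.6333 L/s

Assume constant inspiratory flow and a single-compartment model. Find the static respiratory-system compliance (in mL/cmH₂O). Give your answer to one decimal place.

68.3

Equation of motion (constant flow): PIP = Vt/C + R·V̇ + PEEP.
Vt/C = PIP − R·V̇ − PEEP = 14.4 − 3.9×0.6333 − 6 = 14.4 − 2.47 − 6 = 5.93 cmH2O.
C = Vt / 5.93 = 405 / 5.93 = 68.297 mL/cmH2O.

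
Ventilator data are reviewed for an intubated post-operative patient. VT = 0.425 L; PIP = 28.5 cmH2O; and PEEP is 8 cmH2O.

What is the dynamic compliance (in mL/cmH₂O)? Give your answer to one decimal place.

20.7

Dynamic compliance = Vt / (PIP − PEEP) = 425 / (28.5 − 8) = 425 / 20.5 = 20.732 mL/cmH2O.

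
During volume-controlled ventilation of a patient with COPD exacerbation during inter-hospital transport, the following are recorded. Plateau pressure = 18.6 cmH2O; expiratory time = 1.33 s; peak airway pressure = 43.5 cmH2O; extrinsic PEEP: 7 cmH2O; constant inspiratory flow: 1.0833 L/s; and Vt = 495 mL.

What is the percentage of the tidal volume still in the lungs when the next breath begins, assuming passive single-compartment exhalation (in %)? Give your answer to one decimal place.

R = (PIP − Pplat)/V̇ = (43.5 − 18.6) / 1.0833 = 24.9/1.0833 = 22.985 cmH2O·s/L.
C = Vt/(Pplat − PEEP) = 495.0 / (18.6 − 7) = 495.0/11.6 = 42.672 mL/cmH2O.
τ = R × C = 22.985 × 0.04267 L/cmH2O = 0.9808 s.
Fraction remaining at end-expiration = e^(−Te/τ) = e^(−1.33/0.9808) = 0.2577 → 25.77%.

25.8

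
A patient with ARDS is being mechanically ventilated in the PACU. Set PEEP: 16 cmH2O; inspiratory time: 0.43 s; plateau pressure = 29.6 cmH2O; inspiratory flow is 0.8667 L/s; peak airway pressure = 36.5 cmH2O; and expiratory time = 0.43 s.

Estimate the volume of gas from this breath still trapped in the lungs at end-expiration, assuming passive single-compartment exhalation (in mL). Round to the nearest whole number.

Vt = flow × Ti = 0.8667 L/s × 0.43 s × 1000 mL/L = 372.68 mL.
R = (PIP − Pplat)/V̇ = (36.5 − 29.6) / 0.8667 = 6.9/0.8667 = 7.961 cmH2O·s/L.
C = Vt/(Pplat − PEEP) = 372.68 / (29.6 − 16) = 372.68/13.6 = 27.403 mL/cmH2O.
τ = R × C = 7.961 × 0.0274 L/cmH2O = 0.2181 s.
Fraction remaining = e^(−Te/τ) = e^(−0.43/0.2181) = 0.1392.
Trapped volume = 372.68 × 0.1392 = 51.877 mL.

52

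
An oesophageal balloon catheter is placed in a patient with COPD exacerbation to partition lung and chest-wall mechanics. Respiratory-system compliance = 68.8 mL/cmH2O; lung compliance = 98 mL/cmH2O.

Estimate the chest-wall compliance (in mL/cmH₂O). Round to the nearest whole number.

1/Ccw = 1/Crs − 1/CL.
1/Ccw = 1/68.8 − 1/98 = 0.004331.
Ccw = 230.89 mL/cmH2O.

231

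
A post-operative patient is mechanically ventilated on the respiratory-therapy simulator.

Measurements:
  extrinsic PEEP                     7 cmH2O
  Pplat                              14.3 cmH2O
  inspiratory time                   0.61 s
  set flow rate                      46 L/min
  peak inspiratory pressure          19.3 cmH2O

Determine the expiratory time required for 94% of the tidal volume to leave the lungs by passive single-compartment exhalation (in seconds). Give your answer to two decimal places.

1.18

Flow: 46 L/min ÷ 60 = 0.7667 L/s.
Vt = flow × Ti = 0.7667 L/s × 0.61 s × 1000 mL/L = 467.69 mL.
R = (PIP − Pplat)/V̇ = (19.3 − 14.3) / 0.7667 = 5.0/0.7667 = 6.521 cmH2O·s/L.
C = Vt/(Pplat − PEEP) = 467.69 / (14.3 − 7) = 467.69/7.3 = 64.067 mL/cmH2O.
τ = R × C = 6.521 × 0.06407 L/cmH2O = 0.4178 s.
t = −τ·ln(1 − 0.94) = −0.4178·ln(0.06) = 1.175 s.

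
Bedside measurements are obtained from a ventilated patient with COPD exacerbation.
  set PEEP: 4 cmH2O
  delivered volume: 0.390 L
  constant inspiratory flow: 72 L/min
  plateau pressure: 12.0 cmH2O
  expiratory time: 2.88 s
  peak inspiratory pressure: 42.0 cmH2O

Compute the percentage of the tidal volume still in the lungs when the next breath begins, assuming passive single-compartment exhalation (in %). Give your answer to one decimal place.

9.4

Flow: 72 L/min ÷ 60 = 1.2 L/s.
R = (PIP − Pplat)/V̇ = (42.0 − 12.0) / 1.2 = 30.0/1.2 = 25.0 cmH2O·s/L.
C = Vt/(Pplat − PEEP) = 390.0 / (12.0 − 4) = 390.0/8.0 = 48.75 mL/cmH2O.
τ = R × C = 25.0 × 0.04875 L/cmH2O = 1.219 s.
Fraction remaining at end-expiration = e^(−Te/τ) = e^(−2.88/1.219) = 0.09418 → 9.418%.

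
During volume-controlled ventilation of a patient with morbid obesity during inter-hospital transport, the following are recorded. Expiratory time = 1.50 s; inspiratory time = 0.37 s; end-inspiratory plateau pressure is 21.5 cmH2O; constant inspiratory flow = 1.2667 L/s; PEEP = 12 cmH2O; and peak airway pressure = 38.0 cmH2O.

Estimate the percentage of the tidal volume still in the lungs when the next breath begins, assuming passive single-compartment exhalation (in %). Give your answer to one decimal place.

9.7

Vt = flow × Ti = 1.2667 L/s × 0.37 s × 1000 mL/L = 468.68 mL.
R = (PIP − Pplat)/V̇ = (38.0 − 21.5) / 1.2667 = 16.5/1.2667 = 13.026 cmH2O·s/L.
C = Vt/(Pplat − PEEP) = 468.68 / (21.5 − 12) = 468.68/9.5 = 49.335 mL/cmH2O.
τ = R × C = 13.026 × 0.04934 L/cmH2O = 0.6427 s.
Fraction remaining at end-expiration = e^(−Te/τ) = e^(−1.50/0.6427) = 0.09692 → 9.692%.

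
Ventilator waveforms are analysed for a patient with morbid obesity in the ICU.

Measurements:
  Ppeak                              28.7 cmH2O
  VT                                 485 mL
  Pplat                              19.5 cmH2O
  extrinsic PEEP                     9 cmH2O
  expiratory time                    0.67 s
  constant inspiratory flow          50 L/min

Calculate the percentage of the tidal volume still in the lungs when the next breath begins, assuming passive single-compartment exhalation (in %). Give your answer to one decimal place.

Flow: 50 L/min ÷ 60 = 0.8333 L/s.
R = (PIP − Pplat)/V̇ = (28.7 − 19.5) / 0.8333 = 9.2/0.8333 = 11.04 cmH2O·s/L.
C = Vt/(Pplat − PEEP) = 485.0 / (19.5 − 9) = 485.0/10.5 = 46.19 mL/cmH2O.
τ = R × C = 11.04 × 0.04619 L/cmH2O = 0.5099 s.
Fraction remaining at end-expiration = e^(−Te/τ) = e^(−0.67/0.5099) = 0.2687 → 26.87%.

26.9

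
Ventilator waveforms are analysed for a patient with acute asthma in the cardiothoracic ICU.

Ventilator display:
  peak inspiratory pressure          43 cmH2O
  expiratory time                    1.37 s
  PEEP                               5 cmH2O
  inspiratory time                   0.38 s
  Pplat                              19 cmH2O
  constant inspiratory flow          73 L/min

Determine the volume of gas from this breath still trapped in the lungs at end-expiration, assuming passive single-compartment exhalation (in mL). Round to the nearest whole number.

Flow: 73 L/min ÷ 60 = 1.2167 L/s.
Vt = flow × Ti = 1.2167 L/s × 0.38 s × 1000 mL/L = 462.35 mL.
R = (PIP − Pplat)/V̇ = (43 − 19) / 1.2167 = 24.0/1.2167 = 19.725 cmH2O·s/L.
C = Vt/(Pplat − PEEP) = 462.35 / (19 − 5) = 462.35/14.0 = 33.025 mL/cmH2O.
τ = R × C = 19.725 × 0.03303 L/cmH2O = 0.6515 s.
Fraction remaining = e^(−Te/τ) = e^(−1.37/0.6515) = 0.1221.
Trapped volume = 462.35 × 0.1221 = 56.453 mL.

56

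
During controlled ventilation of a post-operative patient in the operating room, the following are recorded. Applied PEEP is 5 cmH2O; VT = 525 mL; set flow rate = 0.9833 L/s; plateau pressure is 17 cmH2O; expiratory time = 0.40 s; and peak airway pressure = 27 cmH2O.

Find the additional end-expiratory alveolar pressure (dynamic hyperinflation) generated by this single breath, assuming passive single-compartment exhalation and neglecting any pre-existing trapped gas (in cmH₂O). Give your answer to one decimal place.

R = (PIP − Pplat)/V̇ = (27 − 17) / 0.9833 = 10.0/0.9833 = 10.17 cmH2O·s/L.
C = Vt/(Pplat − PEEP) = 525.0 / (17 − 5) = 525.0/12.0 = 43.75 mL/cmH2O.
τ = R × C = 10.17 × 0.04375 L/cmH2O = 0.4449 s.
Fraction remaining = e^(−Te/τ) = e^(−0.40/0.4449) = 0.4069; trapped volume = 525.0 × 0.4069 = 213.62 mL.
Additional alveolar pressure from trapping ≈ V_trapped / C = 213.62 / 43.75 = 4.883 cmH2O.

4.9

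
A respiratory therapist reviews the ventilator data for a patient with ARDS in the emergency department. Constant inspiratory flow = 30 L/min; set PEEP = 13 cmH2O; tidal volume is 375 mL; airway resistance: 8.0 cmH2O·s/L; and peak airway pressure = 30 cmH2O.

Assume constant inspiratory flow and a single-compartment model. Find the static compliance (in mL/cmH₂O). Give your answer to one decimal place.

Flow: 30 L/min ÷ 60 = 0.5 L/s.
Equation of motion (constant flow): PIP = Vt/C + R·V̇ + PEEP.
Vt/C = PIP − R·V̇ − PEEP = 30 − 8.0×0.5 − 13 = 30 − 4.0 − 13 = 13.0 cmH2O.
C = Vt / 13.0 = 375 / 13.0 = 28.846 mL/cmH2O.

28.8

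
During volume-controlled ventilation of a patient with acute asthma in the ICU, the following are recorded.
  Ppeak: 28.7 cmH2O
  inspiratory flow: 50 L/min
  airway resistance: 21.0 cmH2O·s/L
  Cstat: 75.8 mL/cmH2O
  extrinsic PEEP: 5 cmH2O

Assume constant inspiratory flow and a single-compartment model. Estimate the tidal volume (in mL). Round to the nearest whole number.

470

Flow: 50 L/min ÷ 60 = 0.8333 L/s.
Equation of motion (constant flow): PIP = Vt/C + R·V̇ + PEEP.
Vt/C = PIP − R·V̇ − PEEP = 28.7 − 17.499 − 5 = 6.201 cmH2O.
Vt = C × 6.201 = 75.8 × 6.201 = 470.04 mL.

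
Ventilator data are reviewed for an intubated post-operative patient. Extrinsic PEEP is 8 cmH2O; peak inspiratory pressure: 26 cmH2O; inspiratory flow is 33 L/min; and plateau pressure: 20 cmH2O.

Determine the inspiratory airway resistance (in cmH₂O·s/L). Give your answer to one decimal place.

Flow: 33 L/min ÷ 60 = 0.55 L/s.
Raw = (PIP − Pplat) / flow = (26 − 20) / 0.55 = 6.0 / 0.55 = 10.909 cmH2O·s/L.

10.9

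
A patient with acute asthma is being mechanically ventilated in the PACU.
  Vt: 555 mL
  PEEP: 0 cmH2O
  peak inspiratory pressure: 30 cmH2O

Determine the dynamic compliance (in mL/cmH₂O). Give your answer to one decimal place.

18.5

Dynamic compliance = Vt / (PIP − PEEP) = 555 / (30 − 0) = 555 / 30.0 = 18.5 mL/cmH2O.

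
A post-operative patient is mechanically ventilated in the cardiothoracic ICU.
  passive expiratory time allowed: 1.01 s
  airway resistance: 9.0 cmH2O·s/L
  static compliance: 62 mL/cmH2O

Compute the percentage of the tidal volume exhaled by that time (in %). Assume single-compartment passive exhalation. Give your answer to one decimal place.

τ = R × C = 9.0 × 62 mL/cmH2O = 9.0 × 0.062 L/cmH2O = 0.558 s.
Passive exhalation: V(t)/V₀ = e^(−t/τ) = e^(−1.01/0.558) = 0.1636.
Fraction exhaled = 1 − 0.1636 = 0.8364 → 83.64%.

83.6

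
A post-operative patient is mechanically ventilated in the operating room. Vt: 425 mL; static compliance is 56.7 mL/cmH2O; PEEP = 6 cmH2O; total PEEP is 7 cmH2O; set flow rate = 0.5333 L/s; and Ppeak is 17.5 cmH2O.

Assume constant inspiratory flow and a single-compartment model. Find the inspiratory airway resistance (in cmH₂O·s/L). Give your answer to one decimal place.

5.6

Total PEEP = 7 cmH2O (set 6 + intrinsic 1); this is the baseline alveolar pressure.
Equation of motion (constant flow): PIP = Vt/C + R·V̇ + PEEP.
R·V̇ = PIP − Vt/C − PEEP = 17.5 − 425/56.7 − 7 = 17.5 − 7.496 − 7 = 3.004 cmH2O.
R = 3.004 / 0.5333 = 5.633 cmH2O·s/L.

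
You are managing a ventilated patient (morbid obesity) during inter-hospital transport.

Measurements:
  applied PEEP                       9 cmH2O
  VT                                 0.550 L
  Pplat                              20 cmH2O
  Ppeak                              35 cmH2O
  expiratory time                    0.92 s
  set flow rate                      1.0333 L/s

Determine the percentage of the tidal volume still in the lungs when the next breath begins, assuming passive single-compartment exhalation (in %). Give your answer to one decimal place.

28.2

R = (PIP − Pplat)/V̇ = (35 − 20) / 1.0333 = 15.0/1.0333 = 14.517 cmH2O·s/L.
C = Vt/(Pplat − PEEP) = 550.0 / (20 − 9) = 550.0/11.0 = 50.0 mL/cmH2O.
τ = R × C = 14.517 × 0.05 L/cmH2O = 0.7259 s.
Fraction remaining at end-expiration = e^(−Te/τ) = e^(−0.92/0.7259) = 0.2816 → 28.16%.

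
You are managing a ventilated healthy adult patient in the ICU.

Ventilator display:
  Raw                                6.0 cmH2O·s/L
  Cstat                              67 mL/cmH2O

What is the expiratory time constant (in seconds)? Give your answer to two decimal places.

τ = R × C = 6.0 × 67 mL/cmH2O = 6.0 × 0.067 L/cmH2O = 0.402 s.

0.40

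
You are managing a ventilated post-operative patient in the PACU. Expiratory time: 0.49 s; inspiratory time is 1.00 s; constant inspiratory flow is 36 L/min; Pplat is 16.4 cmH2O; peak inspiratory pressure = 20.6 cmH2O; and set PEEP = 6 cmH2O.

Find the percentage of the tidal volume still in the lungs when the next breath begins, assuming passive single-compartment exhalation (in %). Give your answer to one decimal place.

Flow: 36 L/min ÷ 60 = 0.6 L/s.
Vt = flow × Ti = 0.6 L/s × 1.00 s × 1000 mL/L = 600.0 mL.
R = (PIP − Pplat)/V̇ = (20.6 − 16.4) / 0.6 = 4.2/0.6 = 7.0 cmH2O·s/L.
C = Vt/(Pplat − PEEP) = 600.0 / (16.4 − 6) = 600.0/10.4 = 57.692 mL/cmH2O.
τ = R × C = 7.0 × 0.05769 L/cmH2O = 0.4038 s.
Fraction remaining at end-expiration = e^(−Te/τ) = e^(−0.49/0.4038) = 0.2972 → 29.72%.

29.7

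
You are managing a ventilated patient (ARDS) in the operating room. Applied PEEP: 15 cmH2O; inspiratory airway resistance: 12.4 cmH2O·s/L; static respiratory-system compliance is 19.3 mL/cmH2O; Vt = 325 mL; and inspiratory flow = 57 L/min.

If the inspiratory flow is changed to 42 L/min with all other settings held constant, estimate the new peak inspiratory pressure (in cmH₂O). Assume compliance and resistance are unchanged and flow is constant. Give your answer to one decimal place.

Flow: 57 L/min ÷ 60 = 0.95 L/s.
New flow: 42 L/min ÷ 60 = 0.7 L/s.
PIP = Vt/C + R·V̇ + PEEP (constant-flow equation of motion).
Only the resistive term changes: ΔPIP = R × ΔV̇ = 12.4 × (0.7 − 0.95) = 12.4 × -0.25 = -3.1 cmH2O.
Original PIP = 325/19.3 + 12.4×0.95 + 15 = 43.619 cmH2O; new PIP = 43.619 + (-3.1) = 40.519 cmH2O.

40.5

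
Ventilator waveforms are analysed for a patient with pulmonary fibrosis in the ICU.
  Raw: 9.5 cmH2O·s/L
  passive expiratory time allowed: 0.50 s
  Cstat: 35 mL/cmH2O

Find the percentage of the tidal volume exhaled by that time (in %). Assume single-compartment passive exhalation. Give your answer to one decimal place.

77.8

τ = R × C = 9.5 × 35 mL/cmH2O = 9.5 × 0.035 L/cmH2O = 0.3325 s.
Passive exhalation: V(t)/V₀ = e^(−t/τ) = e^(−0.50/0.3325) = 0.2223.
Fraction exhaled = 1 − 0.2223 = 0.7777 → 77.77%.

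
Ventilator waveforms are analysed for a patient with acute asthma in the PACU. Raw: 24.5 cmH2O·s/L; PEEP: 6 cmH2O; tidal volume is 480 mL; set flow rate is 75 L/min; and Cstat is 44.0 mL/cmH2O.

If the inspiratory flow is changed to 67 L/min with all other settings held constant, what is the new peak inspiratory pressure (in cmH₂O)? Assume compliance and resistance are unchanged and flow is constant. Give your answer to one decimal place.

Flow: 75 L/min ÷ 60 = 1.25 L/s.
New flow: 67 L/min ÷ 60 = 1.1167 L/s.
PIP = Vt/C + R·V̇ + PEEP (constant-flow equation of motion).
Only the resistive term changes: ΔPIP = R × ΔV̇ = 24.5 × (1.1167 − 1.25) = 24.5 × -0.1333 = -3.266 cmH2O.
Original PIP = 480/44.0 + 24.5×1.25 + 6 = 47.534 cmH2O; new PIP = 47.534 + (-3.266) = 44.268 cmH2O.

44.3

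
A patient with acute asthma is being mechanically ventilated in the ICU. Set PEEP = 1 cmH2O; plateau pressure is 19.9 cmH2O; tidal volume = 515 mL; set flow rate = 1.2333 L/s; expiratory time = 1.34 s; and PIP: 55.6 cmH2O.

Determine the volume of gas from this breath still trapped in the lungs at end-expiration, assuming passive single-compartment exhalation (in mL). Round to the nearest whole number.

94

R = (PIP − Pplat)/V̇ = (55.6 − 19.9) / 1.2333 = 35.7/1.2333 = 28.947 cmH2O·s/L.
C = Vt/(Pplat − PEEP) = 515.0 / (19.9 − 1) = 515.0/18.9 = 27.249 mL/cmH2O.
τ = R × C = 28.947 × 0.02725 L/cmH2O = 0.7888 s.
Fraction remaining = e^(−Te/τ) = e^(−1.34/0.7888) = 0.1829.
Trapped volume = 515.0 × 0.1829 = 94.194 mL.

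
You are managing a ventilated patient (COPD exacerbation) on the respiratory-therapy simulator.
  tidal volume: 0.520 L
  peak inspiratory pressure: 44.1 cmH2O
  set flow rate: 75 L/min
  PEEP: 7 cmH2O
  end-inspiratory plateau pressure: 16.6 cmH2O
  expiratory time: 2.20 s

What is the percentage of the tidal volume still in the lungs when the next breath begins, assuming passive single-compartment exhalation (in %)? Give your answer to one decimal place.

Flow: 75 L/min ÷ 60 = 1.25 L/s.
R = (PIP − Pplat)/V̇ = (44.1 − 16.6) / 1.25 = 27.5/1.25 = 22.0 cmH2O·s/L.
C = Vt/(Pplat − PEEP) = 520.0 / (16.6 − 7) = 520.0/9.6 = 54.167 mL/cmH2O.
τ = R × C = 22.0 × 0.05417 L/cmH2O = 1.192 s.
Fraction remaining at end-expiration = e^(−Te/τ) = e^(−2.20/1.192) = 0.1579 → 15.79%.

15.8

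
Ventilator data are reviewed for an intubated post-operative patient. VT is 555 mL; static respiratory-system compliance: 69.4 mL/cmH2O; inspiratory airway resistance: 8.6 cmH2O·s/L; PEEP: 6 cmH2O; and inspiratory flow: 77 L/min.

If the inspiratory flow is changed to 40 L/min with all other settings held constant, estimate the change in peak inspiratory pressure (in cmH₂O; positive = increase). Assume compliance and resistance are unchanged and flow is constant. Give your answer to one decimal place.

Flow: 77 L/min ÷ 60 = 1.2833 L/s.
New flow: 40 L/min ÷ 60 = 0.6667 L/s.
PIP = Vt/C + R·V̇ + PEEP (constant-flow equation of motion).
Only the resistive term changes: ΔPIP = R × ΔV̇ = 8.6 × (0.6667 − 1.2833) = 8.6 × -0.6166 = -5.303 cmH2O.

-5.3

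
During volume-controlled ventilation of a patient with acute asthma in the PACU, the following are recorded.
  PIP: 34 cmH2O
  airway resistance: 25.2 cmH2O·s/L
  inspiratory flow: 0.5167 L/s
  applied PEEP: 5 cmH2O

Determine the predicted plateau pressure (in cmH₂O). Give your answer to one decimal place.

Pplat = PIP − Raw × flow = 34 − 25.2 × 0.5167 = 34 − 13.021 = 20.979 cmH2O.

21.0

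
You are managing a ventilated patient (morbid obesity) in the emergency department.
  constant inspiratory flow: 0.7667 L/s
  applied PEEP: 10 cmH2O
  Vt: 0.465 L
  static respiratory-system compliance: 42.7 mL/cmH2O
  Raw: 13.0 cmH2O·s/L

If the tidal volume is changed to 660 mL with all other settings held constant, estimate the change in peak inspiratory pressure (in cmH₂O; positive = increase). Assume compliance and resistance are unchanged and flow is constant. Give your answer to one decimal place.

PIP = Vt/C + R·V̇ + PEEP (constant-flow equation of motion).
Only the elastic term changes: ΔPIP = ΔVt / C = (660 − 465) / 42.7 = 4.567 cmH2O.

4.6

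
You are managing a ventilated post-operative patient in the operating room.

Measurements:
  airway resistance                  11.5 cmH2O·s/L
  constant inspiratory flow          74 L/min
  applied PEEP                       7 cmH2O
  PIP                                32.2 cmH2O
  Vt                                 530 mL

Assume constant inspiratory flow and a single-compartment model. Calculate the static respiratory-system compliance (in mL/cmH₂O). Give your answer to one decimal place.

Flow: 74 L/min ÷ 60 = 1.2333 L/s.
Equation of motion (constant flow): PIP = Vt/C + R·V̇ + PEEP.
Vt/C = PIP − R·V̇ − PEEP = 32.2 − 11.5×1.2333 − 7 = 32.2 − 14.183 − 7 = 11.017 cmH2O.
C = Vt / 11.017 = 530 / 11.017 = 48.107 mL/cmH2O.

48.1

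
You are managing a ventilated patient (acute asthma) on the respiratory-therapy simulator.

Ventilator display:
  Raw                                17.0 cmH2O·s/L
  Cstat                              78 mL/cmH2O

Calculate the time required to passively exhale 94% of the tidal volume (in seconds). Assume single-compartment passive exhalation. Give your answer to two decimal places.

3.73

τ = R × C = 17.0 × 78 mL/cmH2O = 17.0 × 0.078 L/cmH2O = 1.326 s.
Exhaled fraction f = 1 − e^(−t/τ) → t = −τ·ln(1 − f) = −1.326·ln(0.06) = 3.731 s.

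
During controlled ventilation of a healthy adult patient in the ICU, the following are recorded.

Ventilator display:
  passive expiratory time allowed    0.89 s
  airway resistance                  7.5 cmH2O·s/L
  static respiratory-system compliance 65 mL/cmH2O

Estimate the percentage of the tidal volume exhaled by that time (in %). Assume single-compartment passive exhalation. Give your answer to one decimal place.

τ = R × C = 7.5 × 65 mL/cmH2O = 7.5 × 0.065 L/cmH2O = 0.4875 s.
Passive exhalation: V(t)/V₀ = e^(−t/τ) = e^(−0.89/0.4875) = 0.1611.
Fraction exhaled = 1 − 0.1611 = 0.8389 → 83.89%.

83.9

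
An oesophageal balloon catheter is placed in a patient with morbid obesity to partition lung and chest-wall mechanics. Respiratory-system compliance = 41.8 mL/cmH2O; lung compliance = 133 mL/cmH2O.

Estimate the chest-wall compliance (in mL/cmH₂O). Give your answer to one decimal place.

61.0

1/Ccw = 1/Crs − 1/CL.
1/Ccw = 1/41.8 − 1/133 = 0.0164.
Ccw = 60.976 mL/cmH2O.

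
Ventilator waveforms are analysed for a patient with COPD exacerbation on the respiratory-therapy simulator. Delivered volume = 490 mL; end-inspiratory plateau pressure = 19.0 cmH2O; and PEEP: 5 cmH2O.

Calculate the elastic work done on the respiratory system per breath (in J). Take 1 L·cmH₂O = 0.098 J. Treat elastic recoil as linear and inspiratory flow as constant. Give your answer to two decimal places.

0.34

Elastic work ≈ ½ × (Pplat − PEEP) × Vt = 0.5 × (19.0 − 5) × 0.490 L = 0.5 × 14.0 × 0.490 = 3.43 L·cmH2O.
× 0.098 J/(L·cmH2O) → 0.3361 J.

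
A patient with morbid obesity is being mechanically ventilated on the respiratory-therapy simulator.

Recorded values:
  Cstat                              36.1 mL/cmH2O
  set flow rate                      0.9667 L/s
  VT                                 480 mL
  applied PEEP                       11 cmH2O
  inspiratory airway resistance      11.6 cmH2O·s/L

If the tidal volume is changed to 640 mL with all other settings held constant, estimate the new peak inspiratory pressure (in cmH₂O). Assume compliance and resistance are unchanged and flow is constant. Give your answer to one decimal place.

39.9

PIP = Vt/C + R·V̇ + PEEP (constant-flow equation of motion).
Only the elastic term changes: ΔPIP = ΔVt / C = (640 − 480) / 36.1 = 4.432 cmH2O.
Original PIP = 480/36.1 + 11.6×0.9667 + 11 = 35.51 cmH2O; new PIP = 35.51 + (4.432) = 39.942 cmH2O.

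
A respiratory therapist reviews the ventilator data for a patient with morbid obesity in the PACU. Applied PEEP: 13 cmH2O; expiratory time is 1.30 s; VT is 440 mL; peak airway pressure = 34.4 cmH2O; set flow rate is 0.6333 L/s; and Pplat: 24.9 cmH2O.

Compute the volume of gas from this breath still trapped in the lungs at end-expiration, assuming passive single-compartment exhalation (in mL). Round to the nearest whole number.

42

R = (PIP − Pplat)/V̇ = (34.4 − 24.9) / 0.6333 = 9.5/0.6333 = 15.001 cmH2O·s/L.
C = Vt/(Pplat − PEEP) = 440.0 / (24.9 − 13) = 440.0/11.9 = 36.975 mL/cmH2O.
τ = R × C = 15.001 × 0.03698 L/cmH2O = 0.5547 s.
Fraction remaining = e^(−Te/τ) = e^(−1.30/0.5547) = 0.09598.
Trapped volume = 440.0 × 0.09598 = 42.231 mL.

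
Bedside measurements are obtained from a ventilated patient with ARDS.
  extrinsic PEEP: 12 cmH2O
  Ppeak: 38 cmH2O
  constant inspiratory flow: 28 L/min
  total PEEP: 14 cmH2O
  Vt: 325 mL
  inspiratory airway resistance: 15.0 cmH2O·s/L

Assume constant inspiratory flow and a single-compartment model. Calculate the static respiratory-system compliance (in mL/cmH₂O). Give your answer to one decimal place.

Flow: 28 L/min ÷ 60 = 0.4667 L/s.
Total PEEP = 14 cmH2O (set 12 + intrinsic 2); this is the baseline alveolar pressure.
Equation of motion (constant flow): PIP = Vt/C + R·V̇ + PEEP.
Vt/C = PIP − R·V̇ − PEEP = 38 − 15.0×0.4667 − 14 = 38 − 7.001 − 14 = 16.999 cmH2O.
C = Vt / 16.999 = 325 / 16.999 = 19.119 mL/cmH2O.

19.1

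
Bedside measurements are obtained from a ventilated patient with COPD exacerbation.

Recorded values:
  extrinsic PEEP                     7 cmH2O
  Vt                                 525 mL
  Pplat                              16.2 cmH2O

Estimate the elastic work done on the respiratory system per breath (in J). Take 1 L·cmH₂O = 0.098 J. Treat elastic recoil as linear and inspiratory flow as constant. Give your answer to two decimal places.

0.24

Elastic work ≈ ½ × (Pplat − PEEP) × Vt = 0.5 × (16.2 − 7) × 0.525 L = 0.5 × 9.2 × 0.525 = 2.415 L·cmH2O.
× 0.098 J/(L·cmH2O) → 0.2367 J.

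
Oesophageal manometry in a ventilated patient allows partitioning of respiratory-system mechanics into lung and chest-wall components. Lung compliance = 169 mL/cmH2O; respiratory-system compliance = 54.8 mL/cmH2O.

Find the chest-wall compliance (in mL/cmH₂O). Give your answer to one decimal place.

81.1

1/Ccw = 1/Crs − 1/CL.
1/Ccw = 1/54.8 − 1/169 = 0.01233.
Ccw = 81.103 mL/cmH2O.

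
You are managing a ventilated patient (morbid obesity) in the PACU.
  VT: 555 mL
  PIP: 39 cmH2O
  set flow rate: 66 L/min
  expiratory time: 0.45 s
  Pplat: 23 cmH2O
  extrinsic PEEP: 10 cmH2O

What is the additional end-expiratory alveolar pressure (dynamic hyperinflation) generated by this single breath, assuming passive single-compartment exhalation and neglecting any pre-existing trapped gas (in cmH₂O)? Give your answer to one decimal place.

6.3

Flow: 66 L/min ÷ 60 = 1.1 L/s.
R = (PIP − Pplat)/V̇ = (39 − 23) / 1.1 = 16.0/1.1 = 14.545 cmH2O·s/L.
C = Vt/(Pplat − PEEP) = 555.0 / (23 − 10) = 555.0/13.0 = 42.692 mL/cmH2O.
τ = R × C = 14.545 × 0.04269 L/cmH2O = 0.6209 s.
Fraction remaining = e^(−Te/τ) = e^(−0.45/0.6209) = 0.4844; trapped volume = 555.0 × 0.4844 = 268.84 mL.
Additional alveolar pressure from trapping ≈ V_trapped / C = 268.84 / 42.692 = 6.297 cmH2O.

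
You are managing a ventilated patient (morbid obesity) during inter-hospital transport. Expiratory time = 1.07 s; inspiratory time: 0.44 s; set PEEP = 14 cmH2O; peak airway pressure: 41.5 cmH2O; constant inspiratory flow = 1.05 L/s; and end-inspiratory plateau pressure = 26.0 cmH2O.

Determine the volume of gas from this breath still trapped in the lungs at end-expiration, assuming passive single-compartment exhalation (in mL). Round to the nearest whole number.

70

Vt = flow × Ti = 1.05 L/s × 0.44 s × 1000 mL/L = 462.0 mL.
R = (PIP − Pplat)/V̇ = (41.5 − 26.0) / 1.05 = 15.5/1.05 = 14.762 cmH2O·s/L.
C = Vt/(Pplat − PEEP) = 462.0 / (26.0 − 14) = 462.0/12.0 = 38.5 mL/cmH2O.
τ = R × C = 14.762 × 0.0385 L/cmH2O = 0.5683 s.
Fraction remaining = e^(−Te/τ) = e^(−1.07/0.5683) = 0.1522.
Trapped volume = 462.0 × 0.1522 = 70.316 mL.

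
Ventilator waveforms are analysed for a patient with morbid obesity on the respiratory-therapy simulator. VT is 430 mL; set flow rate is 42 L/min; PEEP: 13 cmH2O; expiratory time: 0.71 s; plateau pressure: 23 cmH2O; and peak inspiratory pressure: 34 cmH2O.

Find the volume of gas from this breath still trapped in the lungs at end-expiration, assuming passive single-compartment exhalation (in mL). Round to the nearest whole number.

Flow: 42 L/min ÷ 60 = 0.7 L/s.
R = (PIP − Pplat)/V̇ = (34 − 23) / 0.7 = 11.0/0.7 = 15.714 cmH2O·s/L.
C = Vt/(Pplat − PEEP) = 430.0 / (23 − 13) = 430.0/10.0 = 43.0 mL/cmH2O.
τ = R × C = 15.714 × 0.043 L/cmH2O = 0.6757 s.
Fraction remaining = e^(−Te/τ) = e^(−0.71/0.6757) = 0.3497.
Trapped volume = 430.0 × 0.3497 = 150.37 mL.

150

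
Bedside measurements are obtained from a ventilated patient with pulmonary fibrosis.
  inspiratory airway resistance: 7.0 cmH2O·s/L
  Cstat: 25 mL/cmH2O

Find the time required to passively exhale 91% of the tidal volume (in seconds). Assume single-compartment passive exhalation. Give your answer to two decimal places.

τ = R × C = 7.0 × 25 mL/cmH2O = 7.0 × 0.025 L/cmH2O = 0.175 s.
Exhaled fraction f = 1 − e^(−t/τ) → t = −τ·ln(1 − f) = −0.175·ln(0.09) = 0.4214 s.

0.42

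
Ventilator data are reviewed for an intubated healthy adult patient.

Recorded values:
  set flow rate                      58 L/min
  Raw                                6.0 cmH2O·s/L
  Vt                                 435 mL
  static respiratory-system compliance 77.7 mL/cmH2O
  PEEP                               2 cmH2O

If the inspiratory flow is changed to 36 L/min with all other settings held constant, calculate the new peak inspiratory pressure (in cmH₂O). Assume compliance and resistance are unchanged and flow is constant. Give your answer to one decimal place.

Flow: 58 L/min ÷ 60 = 0.9667 L/s.
New flow: 36 L/min ÷ 60 = 0.6 L/s.
PIP = Vt/C + R·V̇ + PEEP (constant-flow equation of motion).
Only the resistive term changes: ΔPIP = R × ΔV̇ = 6.0 × (0.6 − 0.9667) = 6.0 × -0.3667 = -2.2 cmH2O.
Original PIP = 435/77.7 + 6.0×0.9667 + 2 = 13.399 cmH2O; new PIP = 13.399 + (-2.2) = 11.199 cmH2O.

11.2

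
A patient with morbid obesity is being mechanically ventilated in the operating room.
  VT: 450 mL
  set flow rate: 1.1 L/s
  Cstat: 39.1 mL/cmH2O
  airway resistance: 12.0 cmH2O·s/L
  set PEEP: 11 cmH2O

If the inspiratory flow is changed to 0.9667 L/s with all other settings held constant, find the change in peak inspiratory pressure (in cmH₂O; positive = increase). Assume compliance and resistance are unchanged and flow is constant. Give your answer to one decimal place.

-1.6

PIP = Vt/C + R·V̇ + PEEP (constant-flow equation of motion).
Only the resistive term changes: ΔPIP = R × ΔV̇ = 12.0 × (0.9667 − 1.1) = 12.0 × -0.1333 = -1.6 cmH2O.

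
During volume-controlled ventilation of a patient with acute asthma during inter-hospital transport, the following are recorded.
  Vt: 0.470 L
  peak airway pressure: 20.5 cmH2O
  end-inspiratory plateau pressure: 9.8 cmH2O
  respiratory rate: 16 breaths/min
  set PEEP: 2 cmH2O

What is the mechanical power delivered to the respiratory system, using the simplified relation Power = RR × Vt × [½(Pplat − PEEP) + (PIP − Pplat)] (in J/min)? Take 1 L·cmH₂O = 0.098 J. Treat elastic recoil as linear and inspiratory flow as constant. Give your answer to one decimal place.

Per-breath work = Vt × [½(Pplat−PEEP) + (PIP−Pplat)] = 0.470 × [0.5×7.8 + 10.7] = 0.470 × 14.6 = 6.862 L·cmH2O.
Power = 16 × 6.862 = 109.79 L·cmH2O/min.
× 0.098 J/(L·cmH2O) → 10.759 J/min.

10.8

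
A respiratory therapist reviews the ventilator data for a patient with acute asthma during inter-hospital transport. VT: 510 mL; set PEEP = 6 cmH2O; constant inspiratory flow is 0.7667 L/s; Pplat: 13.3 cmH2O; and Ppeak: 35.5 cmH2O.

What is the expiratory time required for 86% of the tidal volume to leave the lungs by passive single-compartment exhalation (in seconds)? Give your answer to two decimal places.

3.98

R = (PIP − Pplat)/V̇ = (35.5 − 13.3) / 0.7667 = 22.2/0.7667 = 28.955 cmH2O·s/L.
C = Vt/(Pplat − PEEP) = 510.0 / (13.3 − 6) = 510.0/7.3 = 69.863 mL/cmH2O.
τ = R × C = 28.955 × 0.06986 L/cmH2O = 2.023 s.
t = −τ·ln(1 − 0.86) = −2.023·ln(0.14) = 3.977 s.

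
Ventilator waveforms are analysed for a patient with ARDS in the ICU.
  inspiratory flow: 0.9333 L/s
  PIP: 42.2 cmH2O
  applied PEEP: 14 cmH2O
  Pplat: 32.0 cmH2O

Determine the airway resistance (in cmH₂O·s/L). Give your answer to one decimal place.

10.9

Raw = (PIP − Pplat) / flow = (42.2 − 32.0) / 0.9333 = 10.2 / 0.9333 = 10.929 cmH2O·s/L.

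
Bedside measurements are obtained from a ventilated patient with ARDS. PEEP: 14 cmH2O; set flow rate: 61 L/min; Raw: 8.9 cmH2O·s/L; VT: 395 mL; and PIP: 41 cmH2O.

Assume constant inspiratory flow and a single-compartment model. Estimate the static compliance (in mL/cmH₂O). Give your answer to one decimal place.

Flow: 61 L/min ÷ 60 = 1.0167 L/s.
Equation of motion (constant flow): PIP = Vt/C + R·V̇ + PEEP.
Vt/C = PIP − R·V̇ − PEEP = 41 − 8.9×1.0167 − 14 = 41 − 9.049 − 14 = 17.951 cmH2O.
C = Vt / 17.951 = 395 / 17.951 = 22.004 mL/cmH2O.

22.0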